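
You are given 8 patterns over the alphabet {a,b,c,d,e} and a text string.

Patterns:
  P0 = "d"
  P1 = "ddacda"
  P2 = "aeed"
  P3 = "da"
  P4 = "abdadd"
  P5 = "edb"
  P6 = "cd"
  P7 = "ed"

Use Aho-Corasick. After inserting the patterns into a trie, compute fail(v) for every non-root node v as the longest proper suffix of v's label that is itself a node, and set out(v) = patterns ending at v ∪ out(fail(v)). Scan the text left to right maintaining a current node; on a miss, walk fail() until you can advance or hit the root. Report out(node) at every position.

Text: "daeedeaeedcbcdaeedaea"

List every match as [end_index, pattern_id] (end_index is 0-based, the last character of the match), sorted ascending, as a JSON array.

Build:
Trie (insert patterns):
  n0 'ε': a→7 c→20 d→1 e→17
  n1 'd': a→11 d→2  [P0 ends]
  n2 'dd': a→3
  n3 'dda': c→4
  n4 'ddac': d→5
  n5 'ddacd': a→6
  n6 'ddacda': ·  [P1 ends]
  n7 'a': b→12 e→8
  n8 'ae': e→9
  n9 'aee': d→10
  n10 'aeed': ·  [P2 ends]
  n11 'da': ·  [P3 ends]
  n12 'ab': d→13
  n13 'abd': a→14
  n14 'abda': d→15
  n15 'abdad': d→16
  n16 'abdadd': ·  [P4 ends]
  n17 'e': d→18
  n18 'ed': b→19  [P7 ends]
  n19 'edb': ·  [P5 ends]
  n20 'c': d→21
  n21 'cd': ·  [P6 ends]

Failure links (BFS by depth):
  n1('d'): parent n0 fail=0; on 'd' 0 → fail=0;  out {0}∪∅={0}
  n7('a'): parent n0 fail=0; on 'a' 0 → fail=0;  out ∅∪∅=∅
  n17('e'): parent n0 fail=0; on 'e' 0 → fail=0;  out ∅∪∅=∅
  n20('c'): parent n0 fail=0; on 'c' 0 → fail=0;  out ∅∪∅=∅
  n2('dd'): parent n1 fail=0; on 'd' 0 → fail=1;  out ∅∪{0}={0}
  n8('ae'): parent n7 fail=0; on 'e' 0 → fail=17;  out ∅∪∅=∅
  n11('da'): parent n1 fail=0; on 'a' 0 → fail=7;  out {3}∪∅={3}
  n12('ab'): parent n7 fail=0; on 'b' 0 → fail=0;  out ∅∪∅=∅
  n18('ed'): parent n17 fail=0; on 'd' 0 → fail=1;  out {7}∪{0}={0,7}
  n21('cd'): parent n20 fail=0; on 'd' 0 → fail=1;  out {6}∪{0}={0,6}
  n3('dda'): parent n2 fail=1; on 'a' 1 → fail=11;  out ∅∪{3}={3}
  n9('aee'): parent n8 fail=17; on 'e' 17→0 → fail=17;  out ∅∪∅=∅
  n13('abd'): parent n12 fail=0; on 'd' 0 → fail=1;  out ∅∪{0}={0}
  n19('edb'): parent n18 fail=1; on 'b' 1→0 → fail=0;  out {5}∪∅={5}
  n4('ddac'): parent n3 fail=11; on 'c' 11→7→0 → fail=20;  out ∅∪∅=∅
  n10('aeed'): parent n9 fail=17; on 'd' 17 → fail=18;  out {2}∪{0,7}={0,2,7}
  n14('abda'): parent n13 fail=1; on 'a' 1 → fail=11;  out ∅∪{3}={3}
  n5('ddacd'): parent n4 fail=20; on 'd' 20 → fail=21;  out ∅∪{0,6}={0,6}
  n15('abdad'): parent n14 fail=11; on 'd' 11→7→0 → fail=1;  out ∅∪{0}={0}
  n6('ddacda'): parent n5 fail=21; on 'a' 21→1 → fail=11;  out {1}∪{3}={1,3}
  n16('abdadd'): parent n15 fail=1; on 'd' 1 → fail=2;  out {4}∪{0}={0,4}

Run:
pos 0 'd': at 1  ** P0@[0:0]
pos 1 'a': at 11  ** P3@[0:1]
pos 2 'e': at 8 (via fail)
pos 3 'e': at 9
pos 4 'd': at 10  ** P0@[4:4],P2@[1:4],P7@[3:4]
pos 5 'e': at 17 (via fail)
pos 6 'a': at 7 (via fail)
pos 7 'e': at 8
pos 8 'e': at 9
pos 9 'd': at 10  ** P0@[9:9],P2@[6:9],P7@[8:9]
pos 10 'c': at 20 (via fail)
pos 11 'b': at 0 (via fail)
pos 12 'c': at 20
pos 13 'd': at 21  ** P0@[13:13],P6@[12:13]
pos 14 'a': at 11 (via fail)  ** P3@[13:14]
pos 15 'e': at 8 (via fail)
pos 16 'e': at 9
pos 17 'd': at 10  ** P0@[17:17],P2@[14:17],P7@[16:17]
pos 18 'a': at 11 (via fail)  ** P3@[17:18]
pos 19 'e': at 8 (via fail)
pos 20 'a': at 7 (via fail)

Result: [[0,0],[1,3],[4,0],[4,2],[4,7],[9,0],[9,2],[9,7],[13,0],[13,6],[14,3],[17,0],[17,2],[17,7],[18,3]]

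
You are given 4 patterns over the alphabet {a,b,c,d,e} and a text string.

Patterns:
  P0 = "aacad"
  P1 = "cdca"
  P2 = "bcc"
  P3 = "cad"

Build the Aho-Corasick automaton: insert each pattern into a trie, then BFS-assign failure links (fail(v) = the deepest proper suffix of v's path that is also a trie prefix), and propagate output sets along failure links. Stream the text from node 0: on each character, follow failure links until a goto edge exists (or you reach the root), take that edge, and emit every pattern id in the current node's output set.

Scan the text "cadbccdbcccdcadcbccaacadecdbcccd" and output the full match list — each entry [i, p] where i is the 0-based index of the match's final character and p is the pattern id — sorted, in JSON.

Build automaton:
Trie nodes:
  n0 'ε': a→1 b→10 c→6
  n1 'a': a→2
  n2 'aa': c→3
  n3 'aac': a→4
  n4 'aaca': d→5
  n5 'aacad': ·  [P0 ends]
  n6 'c': a→13 d→7
  n7 'cd': c→8
  n8 'cdc': a→9
  n9 'cdca': ·  [P1 ends]
  n10 'b': c→11
  n11 'bc': c→12
  n12 'bcc': ·  [P2 ends]
  n13 'ca': d→14
  n14 'cad': ·  [P3 ends]

BFS fail/out derivation:
  n1('a'): parent n0 fail=0; on 'a' 0 → fail=0;  out ∅∪∅=∅
  n6('c'): parent n0 fail=0; on 'c' 0 → fail=0;  out ∅∪∅=∅
  n10('b'): parent n0 fail=0; on 'b' 0 → fail=0;  out ∅∪∅=∅
  n2('aa'): parent n1 fail=0; on 'a' 0 → fail=1;  out ∅∪∅=∅
  n7('cd'): parent n6 fail=0; on 'd' 0 → fail=0;  out ∅∪∅=∅
  n11('bc'): parent n10 fail=0; on 'c' 0 → fail=6;  out ∅∪∅=∅
  n13('ca'): parent n6 fail=0; on 'a' 0 → fail=1;  out ∅∪∅=∅
  n3('aac'): parent n2 fail=1; on 'c' 1→0 → fail=6;  out ∅∪∅=∅
  n8('cdc'): parent n7 fail=0; on 'c' 0 → fail=6;  out ∅∪∅=∅
  n12('bcc'): parent n11 fail=6; on 'c' 6→0 → fail=6;  out {2}∪∅={2}
  n14('cad'): parent n13 fail=1; on 'd' 1→0 → fail=0;  out {3}∪∅={3}
  n4('aaca'): parent n3 fail=6; on 'a' 6 → fail=13;  out ∅∪∅=∅
  n9('cdca'): parent n8 fail=6; on 'a' 6 → fail=13;  out {1}∪∅={1}
  n5('aacad'): parent n4 fail=13; on 'd' 13 → fail=14;  out {0}∪{3}={0,3}

Text stream:
pos 0 'c': at 6
pos 1 'a': at 13
pos 2 'd': at 14  emit P3@[0:2]
pos 3 'b': at 10 (via fail)
pos 4 'c': at 11
pos 5 'c': at 12  emit P2@[3:5]
pos 6 'd': at 7 (via fail)
pos 7 'b': at 10 (via fail)
pos 8 'c': at 11
pos 9 'c': at 12  emit P2@[7:9]
pos 10 'c': at 6 (via fail)
pos 11 'd': at 7
pos 12 'c': at 8
pos 13 'a': at 9  emit P1@[10:13]
pos 14 'd': at 14 (via fail)  emit P3@[12:14]
pos 15 'c': at 6 (via fail)
pos 16 'b': at 10 (via fail)
pos 17 'c': at 11
pos 18 'c': at 12  emit P2@[16:18]
pos 19 'a': at 13 (via fail)
pos 20 'a': at 2 (via fail)
pos 21 'c': at 3
pos 22 'a': at 4
pos 23 'd': at 5  emit P0@[19:23],P3@[21:23]
pos 24 'e': at 0 (via fail)
pos 25 'c': at 6
pos 26 'd': at 7
pos 27 'b': at 10 (via fail)
pos 28 'c': at 11
pos 29 'c': at 12  emit P2@[27:29]
pos 30 'c': at 6 (via fail)
pos 31 'd': at 7

All matches (sorted): [[2,3],[5,2],[9,2],[13,1],[14,3],[18,2],[23,0],[23,3],[29,2]]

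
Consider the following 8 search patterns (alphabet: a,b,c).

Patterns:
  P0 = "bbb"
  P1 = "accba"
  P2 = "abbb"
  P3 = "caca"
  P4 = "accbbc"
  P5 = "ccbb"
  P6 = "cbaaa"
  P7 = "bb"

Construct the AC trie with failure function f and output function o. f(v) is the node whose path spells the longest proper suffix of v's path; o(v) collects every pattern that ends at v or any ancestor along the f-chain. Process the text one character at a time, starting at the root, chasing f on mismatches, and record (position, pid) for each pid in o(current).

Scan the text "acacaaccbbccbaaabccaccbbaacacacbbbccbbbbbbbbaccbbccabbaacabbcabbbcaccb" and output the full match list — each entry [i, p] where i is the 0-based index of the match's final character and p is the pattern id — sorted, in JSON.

Construct AC machine:
Trie nodes:
  n0 'ε': a→4 b→1 c→12
  n1 'b': b→2
  n2 'bb': b→3  ←P7
  n3 'bbb': ·  ←P0
  n4 'a': b→9 c→5
  n5 'ac': c→6
  n6 'acc': b→7
  n7 'accb': a→8 b→16
  n8 'accba': ·  ←P1
  n9 'ab': b→10
  n10 'abb': b→11
  n11 'abbb': ·  ←P2
  n12 'c': a→13 b→21 c→18
  n13 'ca': c→14
  n14 'cac': a→15
  n15 'caca': ·  ←P3
  n16 'accbb': c→17
  n17 'accbbc': ·  ←P4
  n18 'cc': b→19
  n19 'ccb': b→20
  n20 'ccbb': ·  ←P5
  n21 'cb': a→22
  n22 'cba': a→23
  n23 'cbaa': a→24
  n24 'cbaaa': ·  ←P6

BFS fail/out derivation:
  fail(1) 'b': from fail(0)=0 chase 'b': 0 ⇒ 0;  out=∅∪out(0)=∅
  fail(4) 'a': from fail(0)=0 chase 'a': 0 ⇒ 0;  out=∅∪out(0)=∅
  fail(12) 'c': from fail(0)=0 chase 'c': 0 ⇒ 0;  out=∅∪out(0)=∅
  fail(2) 'bb': from fail(1)=0 chase 'b': 0 ⇒ 1;  out={7}∪out(1)={7}
  fail(5) 'ac': from fail(4)=0 chase 'c': 0 ⇒ 12;  out=∅∪out(12)=∅
  fail(9) 'ab': from fail(4)=0 chase 'b': 0 ⇒ 1;  out=∅∪out(1)=∅
  fail(13) 'ca': from fail(12)=0 chase 'a': 0 ⇒ 4;  out=∅∪out(4)=∅
  fail(18) 'cc': from fail(12)=0 chase 'c': 0 ⇒ 12;  out=∅∪out(12)=∅
  fail(21) 'cb': from fail(12)=0 chase 'b': 0 ⇒ 1;  out=∅∪out(1)=∅
  fail(3) 'bbb': from fail(2)=1 chase 'b': 1 ⇒ 2;  out={0}∪out(2)={0,7}
  fail(6) 'acc': from fail(5)=12 chase 'c': 12 ⇒ 18;  out=∅∪out(18)=∅
  fail(10) 'abb': from fail(9)=1 chase 'b': 1 ⇒ 2;  out=∅∪out(2)={7}
  fail(14) 'cac': from fail(13)=4 chase 'c': 4 ⇒ 5;  out=∅∪out(5)=∅
  fail(19) 'ccb': from fail(18)=12 chase 'b': 12 ⇒ 21;  out=∅∪out(21)=∅
  fail(22) 'cba': from fail(21)=1 chase 'a': 1→0 ⇒ 4;  out=∅∪out(4)=∅
  fail(7) 'accb': from fail(6)=18 chase 'b': 18 ⇒ 19;  out=∅∪out(19)=∅
  fail(11) 'abbb': from fail(10)=2 chase 'b': 2 ⇒ 3;  out={2}∪out(3)={0,2,7}
  fail(15) 'caca': from fail(14)=5 chase 'a': 5→12 ⇒ 13;  out={3}∪out(13)={3}
  fail(20) 'ccbb': from fail(19)=21 chase 'b': 21→1 ⇒ 2;  out={5}∪out(2)={5,7}
  fail(23) 'cbaa': from fail(22)=4 chase 'a': 4→0 ⇒ 4;  out=∅∪out(4)=∅
  fail(8) 'accba': from fail(7)=19 chase 'a': 19→21 ⇒ 22;  out={1}∪out(22)={1}
  fail(16) 'accbb': from fail(7)=19 chase 'b': 19 ⇒ 20;  out=∅∪out(20)={5,7}
  fail(24) 'cbaaa': from fail(23)=4 chase 'a': 4→0 ⇒ 4;  out={6}∪out(4)={6}
  fail(17) 'accbbc': from fail(16)=20 chase 'c': 20→2→1→0 ⇒ 12;  out={4}∪out(12)={4}

Run:
i=0 'a': node 0→4
i=1 'c': node 4→5
i=2 'a': node 5→13 (via fail)
i=3 'c': node 13→14
i=4 'a': node 14→15  ** P3@[1:4]
i=5 'a': node 15→4 (via fail)
i=6 'c': node 4→5
i=7 'c': node 5→6
i=8 'b': node 6→7
i=9 'b': node 7→16  ** P5@[6:9],P7@[8:9]
i=10 'c': node 16→17  ** P4@[5:10]
i=11 'c': node 17→18 (via fail)
i=12 'b': node 18→19
i=13 'a': node 19→22 (via fail)
i=14 'a': node 22→23
i=15 'a': node 23→24  ** P6@[11:15]
i=16 'b': node 24→9 (via fail)
i=17 'c': node 9→12 (via fail)
i=18 'c': node 12→18
i=19 'a': node 18→13 (via fail)
i=20 'c': node 13→14
i=21 'c': node 14→6 (via fail)
i=22 'b': node 6→7
i=23 'b': node 7→16  ** P5@[20:23],P7@[22:23]
i=24 'a': node 16→4 (via fail)
i=25 'a': node 4→4 (via fail)
i=26 'c': node 4→5
i=27 'a': node 5→13 (via fail)
i=28 'c': node 13→14
i=29 'a': node 14→15  ** P3@[26:29]
i=30 'c': node 15→14 (via fail)
i=31 'b': node 14→21 (via fail)
i=32 'b': node 21→2 (via fail)  ** P7@[31:32]
i=33 'b': node 2→3  ** P0@[31:33],P7@[32:33]
i=34 'c': node 3→12 (via fail)
i=35 'c': node 12→18
i=36 'b': node 18→19
i=37 'b': node 19→20  ** P5@[34:37],P7@[36:37]
i=38 'b': node 20→3 (via fail)  ** P0@[36:38],P7@[37:38]
i=39 'b': node 3→3 (via fail)  ** P0@[37:39],P7@[38:39]
i=40 'b': node 3→3 (via fail)  ** P0@[38:40],P7@[39:40]
i=41 'b': node 3→3 (via fail)  ** P0@[39:41],P7@[40:41]
i=42 'b': node 3→3 (via fail)  ** P0@[40:42],P7@[41:42]
i=43 'b': node 3→3 (via fail)  ** P0@[41:43],P7@[42:43]
i=44 'a': node 3→4 (via fail)
i=45 'c': node 4→5
i=46 'c': node 5→6
i=47 'b': node 6→7
i=48 'b': node 7→16  ** P5@[45:48],P7@[47:48]
i=49 'c': node 16→17  ** P4@[44:49]
i=50 'c': node 17→18 (via fail)
i=51 'a': node 18→13 (via fail)
i=52 'b': node 13→9 (via fail)
i=53 'b': node 9→10  ** P7@[52:53]
i=54 'a': node 10→4 (via fail)
i=55 'a': node 4→4 (via fail)
i=56 'c': node 4→5
i=57 'a': node 5→13 (via fail)
i=58 'b': node 13→9 (via fail)
i=59 'b': node 9→10  ** P7@[58:59]
i=60 'c': node 10→12 (via fail)
i=61 'a': node 12→13
i=62 'b': node 13→9 (via fail)
i=63 'b': node 9→10  ** P7@[62:63]
i=64 'b': node 10→11  ** P0@[62:64],P2@[61:64],P7@[63:64]
i=65 'c': node 11→12 (via fail)
i=66 'a': node 12→13
i=67 'c': node 13→14
i=68 'c': node 14→6 (via fail)
i=69 'b': node 6→7

All matches (sorted): [[4,3],[9,5],[9,7],[10,4],[15,6],[23,5],[23,7],[29,3],[32,7],[33,0],[33,7],[37,5],[37,7],[38,0],[38,7],[39,0],[39,7],[40,0],[40,7],[41,0],[41,7],[42,0],[42,7],[43,0],[43,7],[48,5],[48,7],[49,4],[53,7],[59,7],[63,7],[64,0],[64,2],[64,7]]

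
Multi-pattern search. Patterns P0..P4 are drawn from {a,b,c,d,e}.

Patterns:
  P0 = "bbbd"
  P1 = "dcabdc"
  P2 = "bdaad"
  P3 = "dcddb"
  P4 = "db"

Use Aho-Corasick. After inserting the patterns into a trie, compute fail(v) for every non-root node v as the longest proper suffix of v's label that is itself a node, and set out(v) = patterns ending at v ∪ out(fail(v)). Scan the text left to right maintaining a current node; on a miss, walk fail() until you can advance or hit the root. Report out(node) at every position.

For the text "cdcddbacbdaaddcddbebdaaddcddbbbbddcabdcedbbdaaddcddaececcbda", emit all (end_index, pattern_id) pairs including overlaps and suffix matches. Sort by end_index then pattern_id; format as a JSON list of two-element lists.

Construct AC machine:
Trie nodes:
  n0 'ε': b→1 d→5
  n1 'b': b→2 d→11
  n2 'bb': b→3
  n3 'bbb': d→4
  n4 'bbbd': ·  [P0 ends]
  n5 'd': b→18 c→6
  n6 'dc': a→7 d→15
  n7 'dca': b→8
  n8 'dcab': d→9
  n9 'dcabd': c→10
  n10 'dcabdc': ·  [P1 ends]
  n11 'bd': a→12
  n12 'bda': a→13
  n13 'bdaa': d→14
  n14 'bdaad': ·  [P2 ends]
  n15 'dcd': d→16
  n16 'dcdd': b→17
  n17 'dcddb': ·  [P3 ends]
  n18 'db': ·  [P4 ends]

Failure links (BFS by depth):
  n1('b'): parent n0 fail=0; on 'b' 0 → fail=0;  out ∅∪∅=∅
  n5('d'): parent n0 fail=0; on 'd' 0 → fail=0;  out ∅∪∅=∅
  n2('bb'): parent n1 fail=0; on 'b' 0 → fail=1;  out ∅∪∅=∅
  n6('dc'): parent n5 fail=0; on 'c' 0 → fail=0;  out ∅∪∅=∅
  n11('bd'): parent n1 fail=0; on 'd' 0 → fail=5;  out ∅∪∅=∅
  n18('db'): parent n5 fail=0; on 'b' 0 → fail=1;  out {4}∪∅={4}
  n3('bbb'): parent n2 fail=1; on 'b' 1 → fail=2;  out ∅∪∅=∅
  n7('dca'): parent n6 fail=0; on 'a' 0 → fail=0;  out ∅∪∅=∅
  n12('bda'): parent n11 fail=5; on 'a' 5→0 → fail=0;  out ∅∪∅=∅
  n15('dcd'): parent n6 fail=0; on 'd' 0 → fail=5;  out ∅∪∅=∅
  n4('bbbd'): parent n3 fail=2; on 'd' 2→1 → fail=11;  out {0}∪∅={0}
  n8('dcab'): parent n7 fail=0; on 'b' 0 → fail=1;  out ∅∪∅=∅
  n13('bdaa'): parent n12 fail=0; on 'a' 0 → fail=0;  out ∅∪∅=∅
  n16('dcdd'): parent n15 fail=5; on 'd' 5→0 → fail=5;  out ∅∪∅=∅
  n9('dcabd'): parent n8 fail=1; on 'd' 1 → fail=11;  out ∅∪∅=∅
  n14('bdaad'): parent n13 fail=0; on 'd' 0 → fail=5;  out {2}∪∅={2}
  n17('dcddb'): parent n16 fail=5; on 'b' 5 → fail=18;  out {3}∪{4}={3,4}
  n10('dcabdc'): parent n9 fail=11; on 'c' 11→5 → fail=6;  out {1}∪∅={1}

Run:
[0] read 'c'  n0⇒n0
[1] read 'd'  n0⇒n5
[2] read 'c'  n5⇒n6
[3] read 'd'  n6⇒n15
[4] read 'd'  n15⇒n16
[5] read 'b'  n16⇒n17  → match P3@[1:5],P4@[4:5]
[6] read 'a'  n17⇒n0 ·f
[7] read 'c'  n0⇒n0
[8] read 'b'  n0⇒n1
[9] read 'd'  n1⇒n11
[10] read 'a'  n11⇒n12
[11] read 'a'  n12⇒n13
[12] read 'd'  n13⇒n14  → match P2@[8:12]
[13] read 'd'  n14⇒n5 ·f
[14] read 'c'  n5⇒n6
[15] read 'd'  n6⇒n15
[16] read 'd'  n15⇒n16
[17] read 'b'  n16⇒n17  → match P3@[13:17],P4@[16:17]
[18] read 'e'  n17⇒n0 ·f
[19] read 'b'  n0⇒n1
[20] read 'd'  n1⇒n11
[21] read 'a'  n11⇒n12
[22] read 'a'  n12⇒n13
[23] read 'd'  n13⇒n14  → match P2@[19:23]
[24] read 'd'  n14⇒n5 ·f
[25] read 'c'  n5⇒n6
[26] read 'd'  n6⇒n15
[27] read 'd'  n15⇒n16
[28] read 'b'  n16⇒n17  → match P3@[24:28],P4@[27:28]
[29] read 'b'  n17⇒n2 ·f
[30] read 'b'  n2⇒n3
[31] read 'b'  n3⇒n3 ·f
[32] read 'd'  n3⇒n4  → match P0@[29:32]
[33] read 'd'  n4⇒n5 ·f
[34] read 'c'  n5⇒n6
[35] read 'a'  n6⇒n7
[36] read 'b'  n7⇒n8
[37] read 'd'  n8⇒n9
[38] read 'c'  n9⇒n10  → match P1@[33:38]
[39] read 'e'  n10⇒n0 ·f
[40] read 'd'  n0⇒n5
[41] read 'b'  n5⇒n18  → match P4@[40:41]
[42] read 'b'  n18⇒n2 ·f
[43] read 'd'  n2⇒n11 ·f
[44] read 'a'  n11⇒n12
[45] read 'a'  n12⇒n13
[46] read 'd'  n13⇒n14  → match P2@[42:46]
[47] read 'd'  n14⇒n5 ·f
[48] read 'c'  n5⇒n6
[49] read 'd'  n6⇒n15
[50] read 'd'  n15⇒n16
[51] read 'a'  n16⇒n0 ·f
[52] read 'e'  n0⇒n0
[53] read 'c'  n0⇒n0
[54] read 'e'  n0⇒n0
[55] read 'c'  n0⇒n0
[56] read 'c'  n0⇒n0
[57] read 'b'  n0⇒n1
[58] read 'd'  n1⇒n11
[59] read 'a'  n11⇒n12

All matches (sorted): [[5,3],[5,4],[12,2],[17,3],[17,4],[23,2],[28,3],[28,4],[32,0],[38,1],[41,4],[46,2]]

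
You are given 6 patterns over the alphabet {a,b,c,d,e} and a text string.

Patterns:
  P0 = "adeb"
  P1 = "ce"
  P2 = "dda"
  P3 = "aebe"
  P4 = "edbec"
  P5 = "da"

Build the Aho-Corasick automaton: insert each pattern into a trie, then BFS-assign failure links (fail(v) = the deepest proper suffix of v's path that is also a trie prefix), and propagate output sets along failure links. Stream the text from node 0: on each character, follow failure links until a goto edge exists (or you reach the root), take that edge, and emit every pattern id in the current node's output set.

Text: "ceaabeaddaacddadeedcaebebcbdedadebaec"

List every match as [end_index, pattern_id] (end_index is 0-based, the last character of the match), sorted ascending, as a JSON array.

Construct AC machine:
Trie (insert patterns):
  n0 'ε': a→1 c→5 d→7 e→13
  n1 'a': d→2 e→10
  n2 'ad': e→3
  n3 'ade': b→4
  n4 'adeb': ·  ←P0
  n5 'c': e→6
  n6 'ce': ·  ←P1
  n7 'd': a→18 d→8
  n8 'dd': a→9
  n9 'dda': ·  ←P2
  n10 'ae': b→11
  n11 'aeb': e→12
  n12 'aebe': ·  ←P3
  n13 'e': d→14
  n14 'ed': b→15
  n15 'edb': e→16
  n16 'edbe': c→17
  n17 'edbec': ·  ←P4
  n18 'da': ·  ←P5

BFS fail/out derivation:
  fail(1) 'a': from fail(0)=0 chase 'a': 0 ⇒ 0;  out=∅∪out(0)=∅
  fail(5) 'c': from fail(0)=0 chase 'c': 0 ⇒ 0;  out=∅∪out(0)=∅
  fail(7) 'd': from fail(0)=0 chase 'd': 0 ⇒ 0;  out=∅∪out(0)=∅
  fail(13) 'e': from fail(0)=0 chase 'e': 0 ⇒ 0;  out=∅∪out(0)=∅
  fail(2) 'ad': from fail(1)=0 chase 'd': 0 ⇒ 7;  out=∅∪out(7)=∅
  fail(6) 'ce': from fail(5)=0 chase 'e': 0 ⇒ 13;  out={1}∪out(13)={1}
  fail(8) 'dd': from fail(7)=0 chase 'd': 0 ⇒ 7;  out=∅∪out(7)=∅
  fail(10) 'ae': from fail(1)=0 chase 'e': 0 ⇒ 13;  out=∅∪out(13)=∅
  fail(14) 'ed': from fail(13)=0 chase 'd': 0 ⇒ 7;  out=∅∪out(7)=∅
  fail(18) 'da': from fail(7)=0 chase 'a': 0 ⇒ 1;  out={5}∪out(1)={5}
  fail(3) 'ade': from fail(2)=7 chase 'e': 7→0 ⇒ 13;  out=∅∪out(13)=∅
  fail(9) 'dda': from fail(8)=7 chase 'a': 7 ⇒ 18;  out={2}∪out(18)={2,5}
  fail(11) 'aeb': from fail(10)=13 chase 'b': 13→0 ⇒ 0;  out=∅∪out(0)=∅
  fail(15) 'edb': from fail(14)=7 chase 'b': 7→0 ⇒ 0;  out=∅∪out(0)=∅
  fail(4) 'adeb': from fail(3)=13 chase 'b': 13→0 ⇒ 0;  out={0}∪out(0)={0}
  fail(12) 'aebe': from fail(11)=0 chase 'e': 0 ⇒ 13;  out={3}∪out(13)={3}
  fail(16) 'edbe': from fail(15)=0 chase 'e': 0 ⇒ 13;  out=∅∪out(13)=∅
  fail(17) 'edbec': from fail(16)=13 chase 'c': 13→0 ⇒ 5;  out={4}∪out(5)={4}

Scan:
pos 0 'c': at 5
pos 1 'e': at 6  emit P1@[0:1]
pos 2 'a': at 1 (fail-walked)
pos 3 'a': at 1 (fail-walked)
pos 4 'b': at 0 (fail-walked)
pos 5 'e': at 13
pos 6 'a': at 1 (fail-walked)
pos 7 'd': at 2
pos 8 'd': at 8 (fail-walked)
pos 9 'a': at 9  emit P2@[7:9],P5@[8:9]
pos 10 'a': at 1 (fail-walked)
pos 11 'c': at 5 (fail-walked)
pos 12 'd': at 7 (fail-walked)
pos 13 'd': at 8
pos 14 'a': at 9  emit P2@[12:14],P5@[13:14]
pos 15 'd': at 2 (fail-walked)
pos 16 'e': at 3
pos 17 'e': at 13 (fail-walked)
pos 18 'd': at 14
pos 19 'c': at 5 (fail-walked)
pos 20 'a': at 1 (fail-walked)
pos 21 'e': at 10
pos 22 'b': at 11
pos 23 'e': at 12  emit P3@[20:23]
pos 24 'b': at 0 (fail-walked)
pos 25 'c': at 5
pos 26 'b': at 0 (fail-walked)
pos 27 'd': at 7
pos 28 'e': at 13 (fail-walked)
pos 29 'd': at 14
pos 30 'a': at 18 (fail-walked)  emit P5@[29:30]
pos 31 'd': at 2 (fail-walked)
pos 32 'e': at 3
pos 33 'b': at 4  emit P0@[30:33]
pos 34 'a': at 1 (fail-walked)
pos 35 'e': at 10
pos 36 'c': at 5 (fail-walked)

Result: [[1,1],[9,2],[9,5],[14,2],[14,5],[23,3],[30,5],[33,0]]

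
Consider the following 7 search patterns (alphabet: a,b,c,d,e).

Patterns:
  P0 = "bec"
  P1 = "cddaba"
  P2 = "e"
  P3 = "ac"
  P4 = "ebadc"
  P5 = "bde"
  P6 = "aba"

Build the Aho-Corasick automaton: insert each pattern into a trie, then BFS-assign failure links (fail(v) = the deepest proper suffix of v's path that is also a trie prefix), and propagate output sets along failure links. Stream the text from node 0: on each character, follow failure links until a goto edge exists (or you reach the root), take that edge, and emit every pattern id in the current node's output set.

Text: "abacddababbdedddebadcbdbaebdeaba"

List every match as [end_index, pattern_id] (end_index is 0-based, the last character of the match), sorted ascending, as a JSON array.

Build automaton:
Trie (insert patterns):
  n0 'ε': a→11 b→1 c→4 e→10
  n1 'b': d→17 e→2
  n2 'be': c→3
  n3 'bec': ·  ←P0
  n4 'c': d→5
  n5 'cd': d→6
  n6 'cdd': a→7
  n7 'cdda': b→8
  n8 'cddab': a→9
  n9 'cddaba': ·  ←P1
  n10 'e': b→13  ←P2
  n11 'a': b→19 c→12
  n12 'ac': ·  ←P3
  n13 'eb': a→14
  n14 'eba': d→15
  n15 'ebad': c→16
  n16 'ebadc': ·  ←P4
  n17 'bd': e→18
  n18 'bde': ·  ←P5
  n19 'ab': a→20
  n20 'aba': ·  ←P6

BFS fail/out derivation:
  n1('b'): parent n0 fail=0; on 'b' 0 → fail=0;  out ∅∪∅=∅
  n4('c'): parent n0 fail=0; on 'c' 0 → fail=0;  out ∅∪∅=∅
  n10('e'): parent n0 fail=0; on 'e' 0 → fail=0;  out {2}∪∅={2}
  n11('a'): parent n0 fail=0; on 'a' 0 → fail=0;  out ∅∪∅=∅
  n2('be'): parent n1 fail=0; on 'e' 0 → fail=10;  out ∅∪{2}={2}
  n5('cd'): parent n4 fail=0; on 'd' 0 → fail=0;  out ∅∪∅=∅
  n12('ac'): parent n11 fail=0; on 'c' 0 → fail=4;  out {3}∪∅={3}
  n13('eb'): parent n10 fail=0; on 'b' 0 → fail=1;  out ∅∪∅=∅
  n17('bd'): parent n1 fail=0; on 'd' 0 → fail=0;  out ∅∪∅=∅
  n19('ab'): parent n11 fail=0; on 'b' 0 → fail=1;  out ∅∪∅=∅
  n3('bec'): parent n2 fail=10; on 'c' 10→0 → fail=4;  out {0}∪∅={0}
  n6('cdd'): parent n5 fail=0; on 'd' 0 → fail=0;  out ∅∪∅=∅
  n14('eba'): parent n13 fail=1; on 'a' 1→0 → fail=11;  out ∅∪∅=∅
  n18('bde'): parent n17 fail=0; on 'e' 0 → fail=10;  out {5}∪{2}={2,5}
  n20('aba'): parent n19 fail=1; on 'a' 1→0 → fail=11;  out {6}∪∅={6}
  n7('cdda'): parent n6 fail=0; on 'a' 0 → fail=11;  out ∅∪∅=∅
  n15('ebad'): parent n14 fail=11; on 'd' 11→0 → fail=0;  out ∅∪∅=∅
  n8('cddab'): parent n7 fail=11; on 'b' 11 → fail=19;  out ∅∪∅=∅
  n16('ebadc'): parent n15 fail=0; on 'c' 0 → fail=4;  out {4}∪∅={4}
  n9('cddaba'): parent n8 fail=19; on 'a' 19 → fail=20;  out {1}∪{6}={1,6}

Run:
i=0 'a': node 0→11
i=1 'b': node 11→19
i=2 'a': node 19→20  → match P6@[0:2]
i=3 'c': node 20→12 ·f  → match P3@[2:3]
i=4 'd': node 12→5 ·f
i=5 'd': node 5→6
i=6 'a': node 6→7
i=7 'b': node 7→8
i=8 'a': node 8→9  → match P1@[3:8],P6@[6:8]
i=9 'b': node 9→19 ·f
i=10 'b': node 19→1 ·f
i=11 'd': node 1→17
i=12 'e': node 17→18  → match P2@[12:12],P5@[10:12]
i=13 'd': node 18→0 ·f
i=14 'd': node 0→0
i=15 'd': node 0→0
i=16 'e': node 0→10  → match P2@[16:16]
i=17 'b': node 10→13
i=18 'a': node 13→14
i=19 'd': node 14→15
i=20 'c': node 15→16  → match P4@[16:20]
i=21 'b': node 16→1 ·f
i=22 'd': node 1→17
i=23 'b': node 17→1 ·f
i=24 'a': node 1→11 ·f
i=25 'e': node 11→10 ·f  → match P2@[25:25]
i=26 'b': node 10→13
i=27 'd': node 13→17 ·f
i=28 'e': node 17→18  → match P2@[28:28],P5@[26:28]
i=29 'a': node 18→11 ·f
i=30 'b': node 11→19
i=31 'a': node 19→20  → match P6@[29:31]

Result: [[2,6],[3,3],[8,1],[8,6],[12,2],[12,5],[16,2],[20,4],[25,2],[28,2],[28,5],[31,6]]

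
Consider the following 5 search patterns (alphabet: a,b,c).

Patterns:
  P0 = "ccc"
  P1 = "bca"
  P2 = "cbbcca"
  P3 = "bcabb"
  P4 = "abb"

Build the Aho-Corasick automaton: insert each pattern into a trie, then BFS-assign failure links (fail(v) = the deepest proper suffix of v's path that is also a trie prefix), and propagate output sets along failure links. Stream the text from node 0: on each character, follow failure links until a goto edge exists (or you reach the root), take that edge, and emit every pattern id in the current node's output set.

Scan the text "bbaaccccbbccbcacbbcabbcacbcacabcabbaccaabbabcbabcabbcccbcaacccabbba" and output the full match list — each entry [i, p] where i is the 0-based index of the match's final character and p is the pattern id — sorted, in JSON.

Build automaton:
Trie (insert patterns):
  n0 'ε': a→14 b→4 c→1
  n1 'c': b→7 c→2
  n2 'cc': c→3
  n3 'ccc': ·  [P0 ends]
  n4 'b': c→5
  n5 'bc': a→6
  n6 'bca': b→12  [P1 ends]
  n7 'cb': b→8
  n8 'cbb': c→9
  n9 'cbbc': c→10
  n10 'cbbcc': a→11
  n11 'cbbcca': ·  [P2 ends]
  n12 'bcab': b→13
  n13 'bcabb': ·  [P3 ends]
  n14 'a': b→15
  n15 'ab': b→16
  n16 'abb': ·  [P4 ends]

BFS fail/out derivation:
  fail(1) 'c': from fail(0)=0 chase 'c': 0 ⇒ 0;  out=∅∪out(0)=∅
  fail(4) 'b': from fail(0)=0 chase 'b': 0 ⇒ 0;  out=∅∪out(0)=∅
  fail(14) 'a': from fail(0)=0 chase 'a': 0 ⇒ 0;  out=∅∪out(0)=∅
  fail(2) 'cc': from fail(1)=0 chase 'c': 0 ⇒ 1;  out=∅∪out(1)=∅
  fail(5) 'bc': from fail(4)=0 chase 'c': 0 ⇒ 1;  out=∅∪out(1)=∅
  fail(7) 'cb': from fail(1)=0 chase 'b': 0 ⇒ 4;  out=∅∪out(4)=∅
  fail(15) 'ab': from fail(14)=0 chase 'b': 0 ⇒ 4;  out=∅∪out(4)=∅
  fail(3) 'ccc': from fail(2)=1 chase 'c': 1 ⇒ 2;  out={0}∪out(2)={0}
  fail(6) 'bca': from fail(5)=1 chase 'a': 1→0 ⇒ 14;  out={1}∪out(14)={1}
  fail(8) 'cbb': from fail(7)=4 chase 'b': 4→0 ⇒ 4;  out=∅∪out(4)=∅
  fail(16) 'abb': from fail(15)=4 chase 'b': 4→0 ⇒ 4;  out={4}∪out(4)={4}
  fail(9) 'cbbc': from fail(8)=4 chase 'c': 4 ⇒ 5;  out=∅∪out(5)=∅
  fail(12) 'bcab': from fail(6)=14 chase 'b': 14 ⇒ 15;  out=∅∪out(15)=∅
  fail(10) 'cbbcc': from fail(9)=5 chase 'c': 5→1 ⇒ 2;  out=∅∪out(2)=∅
  fail(13) 'bcabb': from fail(12)=15 chase 'b': 15 ⇒ 16;  out={3}∪out(16)={3,4}
  fail(11) 'cbbcca': from fail(10)=2 chase 'a': 2→1→0 ⇒ 14;  out={2}∪out(14)={2}

Scan:
pos 0 'b': at 4
pos 1 'b': at 4 ·f
pos 2 'a': at 14 ·f
pos 3 'a': at 14 ·f
pos 4 'c': at 1 ·f
pos 5 'c': at 2
pos 6 'c': at 3  emit P0@[4:6]
pos 7 'c': at 3 ·f  emit P0@[5:7]
pos 8 'b': at 7 ·f
pos 9 'b': at 8
pos 10 'c': at 9
pos 11 'c': at 10
pos 12 'b': at 7 ·f
pos 13 'c': at 5 ·f
pos 14 'a': at 6  emit P1@[12:14]
pos 15 'c': at 1 ·f
pos 16 'b': at 7
pos 17 'b': at 8
pos 18 'c': at 9
pos 19 'a': at 6 ·f  emit P1@[17:19]
pos 20 'b': at 12
pos 21 'b': at 13  emit P3@[17:21],P4@[19:21]
pos 22 'c': at 5 ·f
pos 23 'a': at 6  emit P1@[21:23]
pos 24 'c': at 1 ·f
pos 25 'b': at 7
pos 26 'c': at 5 ·f
pos 27 'a': at 6  emit P1@[25:27]
pos 28 'c': at 1 ·f
pos 29 'a': at 14 ·f
pos 30 'b': at 15
pos 31 'c': at 5 ·f
pos 32 'a': at 6  emit P1@[30:32]
pos 33 'b': at 12
pos 34 'b': at 13  emit P3@[30:34],P4@[32:34]
pos 35 'a': at 14 ·f
pos 36 'c': at 1 ·f
pos 37 'c': at 2
pos 38 'a': at 14 ·f
pos 39 'a': at 14 ·f
pos 40 'b': at 15
pos 41 'b': at 16  emit P4@[39:41]
pos 42 'a': at 14 ·f
pos 43 'b': at 15
pos 44 'c': at 5 ·f
pos 45 'b': at 7 ·f
pos 46 'a': at 14 ·f
pos 47 'b': at 15
pos 48 'c': at 5 ·f
pos 49 'a': at 6  emit P1@[47:49]
pos 50 'b': at 12
pos 51 'b': at 13  emit P3@[47:51],P4@[49:51]
pos 52 'c': at 5 ·f
pos 53 'c': at 2 ·f
pos 54 'c': at 3  emit P0@[52:54]
pos 55 'b': at 7 ·f
pos 56 'c': at 5 ·f
pos 57 'a': at 6  emit P1@[55:57]
pos 58 'a': at 14 ·f
pos 59 'c': at 1 ·f
pos 60 'c': at 2
pos 61 'c': at 3  emit P0@[59:61]
pos 62 'a': at 14 ·f
pos 63 'b': at 15
pos 64 'b': at 16  emit P4@[62:64]
pos 65 'b': at 4 ·f
pos 66 'a': at 14 ·f

Result: [[6,0],[7,0],[14,1],[19,1],[21,3],[21,4],[23,1],[27,1],[32,1],[34,3],[34,4],[41,4],[49,1],[51,3],[51,4],[54,0],[57,1],[61,0],[64,4]]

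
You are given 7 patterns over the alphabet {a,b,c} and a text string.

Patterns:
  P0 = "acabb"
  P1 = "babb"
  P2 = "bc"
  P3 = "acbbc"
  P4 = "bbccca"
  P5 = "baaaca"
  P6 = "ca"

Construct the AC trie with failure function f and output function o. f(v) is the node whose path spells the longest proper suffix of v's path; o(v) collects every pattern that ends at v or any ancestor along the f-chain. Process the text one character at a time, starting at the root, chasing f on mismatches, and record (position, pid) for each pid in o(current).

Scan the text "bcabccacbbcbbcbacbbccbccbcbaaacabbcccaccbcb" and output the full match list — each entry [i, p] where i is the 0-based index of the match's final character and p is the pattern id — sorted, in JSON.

Build:
Trie nodes:
  n0 'ε': a→1 b→6 c→23
  n1 'a': c→2
  n2 'ac': a→3 b→11
  n3 'aca': b→4
  n4 'acab': b→5
  n5 'acabb': ·  [P0 ends]
  n6 'b': a→7 b→14 c→10
  n7 'ba': a→19 b→8
  n8 'bab': b→9
  n9 'babb': ·  [P1 ends]
  n10 'bc': ·  [P2 ends]
  n11 'acb': b→12
  n12 'acbb': c→13
  n13 'acbbc': ·  [P3 ends]
  n14 'bb': c→15
  n15 'bbc': c→16
  n16 'bbcc': c→17
  n17 'bbccc': a→18
  n18 'bbccca': ·  [P4 ends]
  n19 'baa': a→20
  n20 'baaa': c→21
  n21 'baaac': a→22
  n22 'baaaca': ·  [P5 ends]
  n23 'c': a→24
  n24 'ca': ·  [P6 ends]

Failure links (BFS by depth):
  n1('a'): parent n0 fail=0; on 'a' 0 → fail=0;  out ∅∪∅=∅
  n6('b'): parent n0 fail=0; on 'b' 0 → fail=0;  out ∅∪∅=∅
  n23('c'): parent n0 fail=0; on 'c' 0 → fail=0;  out ∅∪∅=∅
  n2('ac'): parent n1 fail=0; on 'c' 0 → fail=23;  out ∅∪∅=∅
  n7('ba'): parent n6 fail=0; on 'a' 0 → fail=1;  out ∅∪∅=∅
  n10('bc'): parent n6 fail=0; on 'c' 0 → fail=23;  out {2}∪∅={2}
  n14('bb'): parent n6 fail=0; on 'b' 0 → fail=6;  out ∅∪∅=∅
  n24('ca'): parent n23 fail=0; on 'a' 0 → fail=1;  out {6}∪∅={6}
  n3('aca'): parent n2 fail=23; on 'a' 23 → fail=24;  out ∅∪{6}={6}
  n8('bab'): parent n7 fail=1; on 'b' 1→0 → fail=6;  out ∅∪∅=∅
  n11('acb'): parent n2 fail=23; on 'b' 23→0 → fail=6;  out ∅∪∅=∅
  n15('bbc'): parent n14 fail=6; on 'c' 6 → fail=10;  out ∅∪{2}={2}
  n19('baa'): parent n7 fail=1; on 'a' 1→0 → fail=1;  out ∅∪∅=∅
  n4('acab'): parent n3 fail=24; on 'b' 24→1→0 → fail=6;  out ∅∪∅=∅
  n9('babb'): parent n8 fail=6; on 'b' 6 → fail=14;  out {1}∪∅={1}
  n12('acbb'): parent n11 fail=6; on 'b' 6 → fail=14;  out ∅∪∅=∅
  n16('bbcc'): parent n15 fail=10; on 'c' 10→23→0 → fail=23;  out ∅∪∅=∅
  n20('baaa'): parent n19 fail=1; on 'a' 1→0 → fail=1;  out ∅∪∅=∅
  n5('acabb'): parent n4 fail=6; on 'b' 6 → fail=14;  out {0}∪∅={0}
  n13('acbbc'): parent n12 fail=14; on 'c' 14 → fail=15;  out {3}∪{2}={2,3}
  n17('bbccc'): parent n16 fail=23; on 'c' 23→0 → fail=23;  out ∅∪∅=∅
  n21('baaac'): parent n20 fail=1; on 'c' 1 → fail=2;  out ∅∪∅=∅
  n18('bbccca'): parent n17 fail=23; on 'a' 23 → fail=24;  out {4}∪{6}={4,6}
  n22('baaaca'): parent n21 fail=2; on 'a' 2 → fail=3;  out {5}∪{6}={5,6}

Run:
i=0 'b': node 0→6
i=1 'c': node 6→10  emit P2@[0:1]
i=2 'a': node 10→24 (via fail)  emit P6@[1:2]
i=3 'b': node 24→6 (via fail)
i=4 'c': node 6→10  emit P2@[3:4]
i=5 'c': node 10→23 (via fail)
i=6 'a': node 23→24  emit P6@[5:6]
i=7 'c': node 24→2 (via fail)
i=8 'b': node 2→11
i=9 'b': node 11→12
i=10 'c': node 12→13  emit P2@[9:10],P3@[6:10]
i=11 'b': node 13→6 (via fail)
i=12 'b': node 6→14
i=13 'c': node 14→15  emit P2@[12:13]
i=14 'b': node 15→6 (via fail)
i=15 'a': node 6→7
i=16 'c': node 7→2 (via fail)
i=17 'b': node 2→11
i=18 'b': node 11→12
i=19 'c': node 12→13  emit P2@[18:19],P3@[15:19]
i=20 'c': node 13→16 (via fail)
i=21 'b': node 16→6 (via fail)
i=22 'c': node 6→10  emit P2@[21:22]
i=23 'c': node 10→23 (via fail)
i=24 'b': node 23→6 (via fail)
i=25 'c': node 6→10  emit P2@[24:25]
i=26 'b': node 10→6 (via fail)
i=27 'a': node 6→7
i=28 'a': node 7→19
i=29 'a': node 19→20
i=30 'c': node 20→21
i=31 'a': node 21→22  emit P5@[26:31],P6@[30:31]
i=32 'b': node 22→4 (via fail)
i=33 'b': node 4→5  emit P0@[29:33]
i=34 'c': node 5→15 (via fail)  emit P2@[33:34]
i=35 'c': node 15→16
i=36 'c': node 16→17
i=37 'a': node 17→18  emit P4@[32:37],P6@[36:37]
i=38 'c': node 18→2 (via fail)
i=39 'c': node 2→23 (via fail)
i=40 'b': node 23→6 (via fail)
i=41 'c': node 6→10  emit P2@[40:41]
i=42 'b': node 10→6 (via fail)

All matches (sorted): [[1,2],[2,6],[4,2],[6,6],[10,2],[10,3],[13,2],[19,2],[19,3],[22,2],[25,2],[31,5],[31,6],[33,0],[34,2],[37,4],[37,6],[41,2]]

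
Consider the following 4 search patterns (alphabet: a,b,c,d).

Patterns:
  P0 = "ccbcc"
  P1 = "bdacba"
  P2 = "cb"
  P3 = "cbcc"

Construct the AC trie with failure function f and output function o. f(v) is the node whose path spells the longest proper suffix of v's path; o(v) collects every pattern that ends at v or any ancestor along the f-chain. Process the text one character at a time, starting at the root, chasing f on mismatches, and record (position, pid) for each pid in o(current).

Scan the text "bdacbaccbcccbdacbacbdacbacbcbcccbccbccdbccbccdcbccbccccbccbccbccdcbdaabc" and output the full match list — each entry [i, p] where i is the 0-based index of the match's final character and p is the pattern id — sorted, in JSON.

Build:
Trie nodes:
  n0 'ε': b→6 c→1
  n1 'c': b→12 c→2
  n2 'cc': b→3
  n3 'ccb': c→4
  n4 'ccbc': c→5
  n5 'ccbcc': ·  ←P0
  n6 'b': d→7
  n7 'bd': a→8
  n8 'bda': c→9
  n9 'bdac': b→10
  n10 'bdacb': a→11
  n11 'bdacba': ·  ←P1
  n12 'cb': c→13  ←P2
  n13 'cbc': c→14
  n14 'cbcc': ·  ←P3

BFS fail/out derivation:
  n1('c'): parent n0 fail=0; on 'c' 0 → fail=0;  out ∅∪∅=∅
  n6('b'): parent n0 fail=0; on 'b' 0 → fail=0;  out ∅∪∅=∅
  n2('cc'): parent n1 fail=0; on 'c' 0 → fail=1;  out ∅∪∅=∅
  n7('bd'): parent n6 fail=0; on 'd' 0 → fail=0;  out ∅∪∅=∅
  n12('cb'): parent n1 fail=0; on 'b' 0 → fail=6;  out {2}∪∅={2}
  n3('ccb'): parent n2 fail=1; on 'b' 1 → fail=12;  out ∅∪{2}={2}
  n8('bda'): parent n7 fail=0; on 'a' 0 → fail=0;  out ∅∪∅=∅
  n13('cbc'): parent n12 fail=6; on 'c' 6→0 → fail=1;  out ∅∪∅=∅
  n4('ccbc'): parent n3 fail=12; on 'c' 12 → fail=13;  out ∅∪∅=∅
  n9('bdac'): parent n8 fail=0; on 'c' 0 → fail=1;  out ∅∪∅=∅
  n14('cbcc'): parent n13 fail=1; on 'c' 1 → fail=2;  out {3}∪∅={3}
  n5('ccbcc'): parent n4 fail=13; on 'c' 13 → fail=14;  out {0}∪{3}={0,3}
  n10('bdacb'): parent n9 fail=1; on 'b' 1 → fail=12;  out ∅∪{2}={2}
  n11('bdacba'): parent n10 fail=12; on 'a' 12→6→0 → fail=0;  out {1}∪∅={1}

Run:
i=0 'b': node 0→6
i=1 'd': node 6→7
i=2 'a': node 7→8
i=3 'c': node 8→9
i=4 'b': node 9→10  → match P2@[3:4]
i=5 'a': node 10→11  → match P1@[0:5]
i=6 'c': node 11→1 ·f
i=7 'c': node 1→2
i=8 'b': node 2→3  → match P2@[7:8]
i=9 'c': node 3→4
i=10 'c': node 4→5  → match P0@[6:10],P3@[7:10]
i=11 'c': node 5→2 ·f
i=12 'b': node 2→3  → match P2@[11:12]
i=13 'd': node 3→7 ·f
i=14 'a': node 7→8
i=15 'c': node 8→9
i=16 'b': node 9→10  → match P2@[15:16]
i=17 'a': node 10→11  → match P1@[12:17]
i=18 'c': node 11→1 ·f
i=19 'b': node 1→12  → match P2@[18:19]
i=20 'd': node 12→7 ·f
i=21 'a': node 7→8
i=22 'c': node 8→9
i=23 'b': node 9→10  → match P2@[22:23]
i=24 'a': node 10→11  → match P1@[19:24]
i=25 'c': node 11→1 ·f
i=26 'b': node 1→12  → match P2@[25:26]
i=27 'c': node 12→13
i=28 'b': node 13→12 ·f  → match P2@[27:28]
i=29 'c': node 12→13
i=30 'c': node 13→14  → match P3@[27:30]
i=31 'c': node 14→2 ·f
i=32 'b': node 2→3  → match P2@[31:32]
i=33 'c': node 3→4
i=34 'c': node 4→5  → match P0@[30:34],P3@[31:34]
i=35 'b': node 5→3 ·f  → match P2@[34:35]
i=36 'c': node 3→4
i=37 'c': node 4→5  → match P0@[33:37],P3@[34:37]
i=38 'd': node 5→0 ·f
i=39 'b': node 0→6
i=40 'c': node 6→1 ·f
i=41 'c': node 1→2
i=42 'b': node 2→3  → match P2@[41:42]
i=43 'c': node 3→4
i=44 'c': node 4→5  → match P0@[40:44],P3@[41:44]
i=45 'd': node 5→0 ·f
i=46 'c': node 0→1
i=47 'b': node 1→12  → match P2@[46:47]
i=48 'c': node 12→13
i=49 'c': node 13→14  → match P3@[46:49]
i=50 'b': node 14→3 ·f  → match P2@[49:50]
i=51 'c': node 3→4
i=52 'c': node 4→5  → match P0@[48:52],P3@[49:52]
i=53 'c': node 5→2 ·f
i=54 'c': node 2→2 ·f
i=55 'b': node 2→3  → match P2@[54:55]
i=56 'c': node 3→4
i=57 'c': node 4→5  → match P0@[53:57],P3@[54:57]
i=58 'b': node 5→3 ·f  → match P2@[57:58]
i=59 'c': node 3→4
i=60 'c': node 4→5  → match P0@[56:60],P3@[57:60]
i=61 'b': node 5→3 ·f  → match P2@[60:61]
i=62 'c': node 3→4
i=63 'c': node 4→5  → match P0@[59:63],P3@[60:63]
i=64 'd': node 5→0 ·f
i=65 'c': node 0→1
i=66 'b': node 1→12  → match P2@[65:66]
i=67 'd': node 12→7 ·f
i=68 'a': node 7→8
i=69 'a': node 8→0 ·f
i=70 'b': node 0→6
i=71 'c': node 6→1 ·f

Matches: [[4,2],[5,1],[8,2],[10,0],[10,3],[12,2],[16,2],[17,1],[19,2],[23,2],[24,1],[26,2],[28,2],[30,3],[32,2],[34,0],[34,3],[35,2],[37,0],[37,3],[42,2],[44,0],[44,3],[47,2],[49,3],[50,2],[52,0],[52,3],[55,2],[57,0],[57,3],[58,2],[60,0],[60,3],[61,2],[63,0],[63,3],[66,2]]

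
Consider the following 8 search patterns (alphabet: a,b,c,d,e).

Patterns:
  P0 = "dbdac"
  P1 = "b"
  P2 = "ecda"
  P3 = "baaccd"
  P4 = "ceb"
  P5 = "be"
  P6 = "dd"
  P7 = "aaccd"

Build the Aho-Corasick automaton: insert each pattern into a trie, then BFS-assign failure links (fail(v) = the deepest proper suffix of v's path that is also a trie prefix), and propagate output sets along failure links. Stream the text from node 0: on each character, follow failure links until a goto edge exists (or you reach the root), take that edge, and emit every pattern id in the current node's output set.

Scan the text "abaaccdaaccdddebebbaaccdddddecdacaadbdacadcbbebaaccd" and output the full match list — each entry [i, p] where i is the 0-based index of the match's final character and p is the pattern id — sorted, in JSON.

Construct AC machine:
Trie nodes:
  0='ε' goto a→21 b→6 c→16 d→1 e→7
  1='d' goto b→2 d→20
  2='db' goto d→3
  3='dbd' goto a→4
  4='dbda' goto c→5
  5='dbdac' goto ·  [P0 ends]
  6='b' goto a→11 e→19  [P1 ends]
  7='e' goto c→8
  8='ec' goto d→9
  9='ecd' goto a→10
  10='ecda' goto ·  [P2 ends]
  11='ba' goto a→12
  12='baa' goto c→13
  13='baac' goto c→14
  14='baacc' goto d→15
  15='baaccd' goto ·  [P3 ends]
  16='c' goto e→17
  17='ce' goto b→18
  18='ceb' goto ·  [P4 ends]
  19='be' goto ·  [P5 ends]
  20='dd' goto ·  [P6 ends]
  21='a' goto a→22
  22='aa' goto c→23
  23='aac' goto c→24
  24='aacc' goto d→25
  25='aaccd' goto ·  [P7 ends]

Failure links (BFS by depth):
  n1('d'): parent n0 fail=0; on 'd' 0 → fail=0;  out ∅∪∅=∅
  n6('b'): parent n0 fail=0; on 'b' 0 → fail=0;  out {1}∪∅={1}
  n7('e'): parent n0 fail=0; on 'e' 0 → fail=0;  out ∅∪∅=∅
  n16('c'): parent n0 fail=0; on 'c' 0 → fail=0;  out ∅∪∅=∅
  n21('a'): parent n0 fail=0; on 'a' 0 → fail=0;  out ∅∪∅=∅
  n2('db'): parent n1 fail=0; on 'b' 0 → fail=6;  out ∅∪{1}={1}
  n8('ec'): parent n7 fail=0; on 'c' 0 → fail=16;  out ∅∪∅=∅
  n11('ba'): parent n6 fail=0; on 'a' 0 → fail=21;  out ∅∪∅=∅
  n17('ce'): parent n16 fail=0; on 'e' 0 → fail=7;  out ∅∪∅=∅
  n19('be'): parent n6 fail=0; on 'e' 0 → fail=7;  out {5}∪∅={5}
  n20('dd'): parent n1 fail=0; on 'd' 0 → fail=1;  out {6}∪∅={6}
  n22('aa'): parent n21 fail=0; on 'a' 0 → fail=21;  out ∅∪∅=∅
  n3('dbd'): parent n2 fail=6; on 'd' 6→0 → fail=1;  out ∅∪∅=∅
  n9('ecd'): parent n8 fail=16; on 'd' 16→0 → fail=1;  out ∅∪∅=∅
  n12('baa'): parent n11 fail=21; on 'a' 21 → fail=22;  out ∅∪∅=∅
  n18('ceb'): parent n17 fail=7; on 'b' 7→0 → fail=6;  out {4}∪{1}={1,4}
  n23('aac'): parent n22 fail=21; on 'c' 21→0 → fail=16;  out ∅∪∅=∅
  n4('dbda'): parent n3 fail=1; on 'a' 1→0 → fail=21;  out ∅∪∅=∅
  n10('ecda'): parent n9 fail=1; on 'a' 1→0 → fail=21;  out {2}∪∅={2}
  n13('baac'): parent n12 fail=22; on 'c' 22 → fail=23;  out ∅∪∅=∅
  n24('aacc'): parent n23 fail=16; on 'c' 16→0 → fail=16;  out ∅∪∅=∅
  n5('dbdac'): parent n4 fail=21; on 'c' 21→0 → fail=16;  out {0}∪∅={0}
  n14('baacc'): parent n13 fail=23; on 'c' 23 → fail=24;  out ∅∪∅=∅
  n25('aaccd'): parent n24 fail=16; on 'd' 16→0 → fail=1;  out {7}∪∅={7}
  n15('baaccd'): parent n14 fail=24; on 'd' 24 → fail=25;  out {3}∪{7}={3,7}

Text stream:
[0] read 'a'  n0⇒n21
[1] read 'b'  n21⇒n6 (via fail)  → match P1@[1:1]
[2] read 'a'  n6⇒n11
[3] read 'a'  n11⇒n12
[4] read 'c'  n12⇒n13
[5] read 'c'  n13⇒n14
[6] read 'd'  n14⇒n15  → match P3@[1:6],P7@[2:6]
[7] read 'a'  n15⇒n21 (via fail)
[8] read 'a'  n21⇒n22
[9] read 'c'  n22⇒n23
[10] read 'c'  n23⇒n24
[11] read 'd'  n24⇒n25  → match P7@[7:11]
[12] read 'd'  n25⇒n20 (via fail)  → match P6@[11:12]
[13] read 'd'  n20⇒n20 (via fail)  → match P6@[12:13]
[14] read 'e'  n20⇒n7 (via fail)
[15] read 'b'  n7⇒n6 (via fail)  → match P1@[15:15]
[16] read 'e'  n6⇒n19  → match P5@[15:16]
[17] read 'b'  n19⇒n6 (via fail)  → match P1@[17:17]
[18] read 'b'  n6⇒n6 (via fail)  → match P1@[18:18]
[19] read 'a'  n6⇒n11
[20] read 'a'  n11⇒n12
[21] read 'c'  n12⇒n13
[22] read 'c'  n13⇒n14
[23] read 'd'  n14⇒n15  → match P3@[18:23],P7@[19:23]
[24] read 'd'  n15⇒n20 (via fail)  → match P6@[23:24]
[25] read 'd'  n20⇒n20 (via fail)  → match P6@[24:25]
[26] read 'd'  n20⇒n20 (via fail)  → match P6@[25:26]
[27] read 'd'  n20⇒n20 (via fail)  → match P6@[26:27]
[28] read 'e'  n20⇒n7 (via fail)
[29] read 'c'  n7⇒n8
[30] read 'd'  n8⇒n9
[31] read 'a'  n9⇒n10  → match P2@[28:31]
[32] read 'c'  n10⇒n16 (via fail)
[33] read 'a'  n16⇒n21 (via fail)
[34] read 'a'  n21⇒n22
[35] read 'd'  n22⇒n1 (via fail)
[36] read 'b'  n1⇒n2  → match P1@[36:36]
[37] read 'd'  n2⇒n3
[38] read 'a'  n3⇒n4
[39] read 'c'  n4⇒n5  → match P0@[35:39]
[40] read 'a'  n5⇒n21 (via fail)
[41] read 'd'  n21⇒n1 (via fail)
[42] read 'c'  n1⇒n16 (via fail)
[43] read 'b'  n16⇒n6 (via fail)  → match P1@[43:43]
[44] read 'b'  n6⇒n6 (via fail)  → match P1@[44:44]
[45] read 'e'  n6⇒n19  → match P5@[44:45]
[46] read 'b'  n19⇒n6 (via fail)  → match P1@[46:46]
[47] read 'a'  n6⇒n11
[48] read 'a'  n11⇒n12
[49] read 'c'  n12⇒n13
[50] read 'c'  n13⇒n14
[51] read 'd'  n14⇒n15  → match P3@[46:51],P7@[47:51]

Matches: [[1,1],[6,3],[6,7],[11,7],[12,6],[13,6],[15,1],[16,5],[17,1],[18,1],[23,3],[23,7],[24,6],[25,6],[26,6],[27,6],[31,2],[36,1],[39,0],[43,1],[44,1],[45,5],[46,1],[51,3],[51,7]]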